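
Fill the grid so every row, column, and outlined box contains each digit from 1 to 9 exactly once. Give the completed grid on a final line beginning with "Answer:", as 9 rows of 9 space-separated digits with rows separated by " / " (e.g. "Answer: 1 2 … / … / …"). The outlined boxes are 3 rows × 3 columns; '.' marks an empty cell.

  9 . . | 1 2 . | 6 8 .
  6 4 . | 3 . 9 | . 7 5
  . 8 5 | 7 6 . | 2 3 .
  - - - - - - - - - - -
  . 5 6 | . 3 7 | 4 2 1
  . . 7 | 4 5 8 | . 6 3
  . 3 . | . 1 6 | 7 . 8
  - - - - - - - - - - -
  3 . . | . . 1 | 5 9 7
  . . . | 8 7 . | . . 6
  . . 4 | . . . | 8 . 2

Step 1. [r8c6∈{2,3,4,5}] col 6 places 2 nowhere but r8c6 ⇒ r8c6=2.
Step 2. [r9c8∈{1}] only 1 remains possible at r9c8. So r9c8=1.
Step 3. [r9c4∈{5,6,9}] across col 4, 5 lands solely at r9c4 ⇒ r9c4=5.
Step 4. [r2c3∈{1,2}] 2 has one home in row 2: r2c3. So r2c3=2.
Step 5. [r6c3∈{9}] nothing but 9 survives at r6c3 ⇒ r6c3=9.
Step 6. [r9c2∈{6,7,9}] across row 9, 6 lands solely at r9c2, so r9c2=6.
Step 7. [r8c3∈{1}] nothing but 1 survives at r8c3 ⇒ r8c3=1.
Step 8. [r5c2∈{1,2}] across col 2, 1 lands solely at r5c2, so r5c2=1.
Step 9. [r1c9∈{4}] r1c9's peers cover all but 4. So r1c9=4.
Step 10. [r6c1∈{2,4}] in row 6, 4 fits only at r6c1, so r6c1=4.
Step 11. [r7c3∈{8}] r7c3 is down to just 8 ⇒ r7c3=8.
Step 12. [r6c4∈{2}] nothing but 2 survives at r6c4. So r6c4=2.
Step 13. [r9c1∈{7}] only 7 remains possible at r9c1, so r9c1=7.
Step 14. [r5c1∈{2}] nothing but 2 survives at r5c1, so r5c1=2.
Step 15. [r8c7∈{3}] only 3 remains possible at r8c7, so r8c7=3.
Step 16. [r2c7∈{1}] only 1 remains possible at r2c7. So r2c7=1.
Step 17. [r6c8∈{5}] r6c8 is down to just 5 ⇒ r6c8=5.
Step 18. [r9c5∈{9}] only 9 remains possible at r9c5, so r9c5=9.
Step 19. [r2c5∈{8}] r2c5 has the single candidate 8, so r2c5=8.
Step 20. [r8c8∈{4}] r8c8's peers cover all but 4 ⇒ r8c8=4.
Step 21. [r7c5∈{4}] r7c5's peers cover all but 4 ⇒ r7c5=4.
Step 22. [r7c4∈{6}] r7c4 is down to just 6 ⇒ r7c4=6.
Step 23. [r8c1∈{5}] only 5 remains possible at r8c1. So r8c1=5.
Step 24. [r9c6∈{3}] r9c6 is down to just 3 ⇒ r9c6=3.
Step 25. [r8c2∈{9}] r8c2's peers cover all but 9. So r8c2=9.
Step 26. [r4c4∈{9}] r4c4 is down to just 9, so r4c4=9.
Step 27. [r1c6∈{5}] nothing but 5 survives at r1c6 ⇒ r1c6=5.
Step 28. [r1c2∈{7}] r1c2 is down to just 7. So r1c2=7.
Step 29. [r3c1∈{1}] r3c1's peers cover all but 1 ⇒ r3c1=1.
Step 30. [r1c3∈{3}] r1c3 is down to just 3, so r1c3=3.
Step 31. [r7c2∈{2}] r7c2 is down to just 2. So r7c2=2.
Step 32. [r5c7∈{9}] r5c7 is down to just 9, so r5c7=9.
Step 33. [r3c6∈{4}] only 4 remains possible at r3c6. So r3c6=4.
Step 34. [r3c9∈{9}] r3c9's peers cover all but 9 ⇒ r3c9=9.
Step 35. [r4c1∈{8}] r4c1 is down to just 8, so r4c1=8.

Answer: 9 7 3 1 2 5 6 8 4 / 6 4 2 3 8 9 1 7 5 / 1 8 5 7 6 4 2 3 9 / 8 5 6 9 3 7 4 2 1 / 2 1 7 4 5 8 9 6 3 / 4 3 9 2 1 6 7 5 8 / 3 2 8 6 4 1 5 9 7 / 5 9 1 8 7 2 3 4 6 / 7 6 4 5 9 3 8 1 2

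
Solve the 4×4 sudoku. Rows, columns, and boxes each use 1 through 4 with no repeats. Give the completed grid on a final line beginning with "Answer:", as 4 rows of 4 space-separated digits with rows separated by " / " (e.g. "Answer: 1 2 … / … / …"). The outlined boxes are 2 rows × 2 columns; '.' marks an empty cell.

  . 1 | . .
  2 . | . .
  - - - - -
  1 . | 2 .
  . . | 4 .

Step 1. [r4c1∈{3}] r4c1 is down to just 3 ⇒ r4c1=3.
Step 2. [r2c2∈{3,4}] col 2 places 3 nowhere but r2c2, so r2c2=3.
Step 3. [r1c4∈{2,3,4}] in row 1, 2 fits only at r1c4 ⇒ r1c4=2.
Step 4. [r2c4∈{1,4}] in row 2, 4 fits only at r2c4, so r2c4=4.
Step 5. [r4c4∈{1}] nothing but 1 survives at r4c4, so r4c4=1.
Step 6. [r4c2∈{2}] only 2 remains possible at r4c2 ⇒ r4c2=2.
Step 7. [r2c3∈{1}] r2c3 is down to just 1, so r2c3=1.
Step 8. [r3c2∈{4}] only 4 remains possible at r3c2 ⇒ r3c2=4.
Step 9. [r1c3∈{3}] nothing but 3 survives at r1c3 ⇒ r1c3=3.
Step 10. [r3c4∈{3}] r3c4 has the single candidate 3. So r3c4=3.
Step 11. [r1c1∈{4}] r1c1 is down to just 4, so r1c1=4.

Answer: 4 1 3 2 / 2 3 1 4 / 1 4 2 3 / 3 2 4 1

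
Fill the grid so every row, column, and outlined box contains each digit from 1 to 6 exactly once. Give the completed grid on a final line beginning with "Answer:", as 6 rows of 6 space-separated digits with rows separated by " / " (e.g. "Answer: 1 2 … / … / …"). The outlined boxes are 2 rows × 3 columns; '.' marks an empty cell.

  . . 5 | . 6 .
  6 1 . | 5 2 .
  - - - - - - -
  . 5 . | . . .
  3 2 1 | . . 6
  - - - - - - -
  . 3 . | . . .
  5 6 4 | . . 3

Step 1. [r4c4∈{4}] only 4 remains possible at r4c4. So r4c4=4.
Step 2. [r6c5∈{1}] nothing but 1 survives at r6c5 ⇒ r6c5=1.
Step 3. [r6c4∈{2}] only 2 remains possible at r6c4. So r6c4=2.
Step 4. [r5c5∈{4,5}] 4 has one home in col 5: r5c5 ⇒ r5c5=4.
Step 5. [r1c1∈{2,4}] row 1 places 2 nowhere but r1c1. So r1c1=2.
Step 6. [r1c4∈{1,3}] across row 1, 3 lands solely at r1c4, so r1c4=3.
Step 7. [r1c6∈{1,4}] in row 1, 1 fits only at r1c6, so r1c6=1.
Step 8. [r5c6∈{5}] r5c6 is down to just 5. So r5c6=5.
Step 9. [r5c1∈{1}] only 1 remains possible at r5c1. So r5c1=1.
Step 10. [r3c4∈{1}] only 1 remains possible at r3c4 ⇒ r3c4=1.
Step 11. [r3c1∈{4}] r3c1 is down to just 4 ⇒ r3c1=4.
Step 12. [r2c3∈{3}] nothing but 3 survives at r2c3 ⇒ r2c3=3.
Step 13. [r1c2∈{4}] nothing but 4 survives at r1c2 ⇒ r1c2=4.
Step 14. [r2c6∈{4}] nothing but 4 survives at r2c6 ⇒ r2c6=4.
Step 15. [r5c3∈{2}] r5c3 has the single candidate 2. So r5c3=2.
Step 16. [r3c6∈{2}] only 2 remains possible at r3c6, so r3c6=2.
Step 17. [r3c5∈{3}] only 3 remains possible at r3c5. So r3c5=3.
Step 18. [r3c3∈{6}] only 6 remains possible at r3c3, so r3c3=6.
Step 19. [r5c4∈{6}] nothing but 6 survives at r5c4, so r5c4=6.
Step 20. [r4c5∈{5}] nothing but 5 survives at r4c5. So r4c5=5.

Answer: 2 4 5 3 6 1 / 6 1 3 5 2 4 / 4 5 6 1 3 2 / 3 2 1 4 5 6 / 1 3 2 6 4 5 / 5 6 4 2 1 3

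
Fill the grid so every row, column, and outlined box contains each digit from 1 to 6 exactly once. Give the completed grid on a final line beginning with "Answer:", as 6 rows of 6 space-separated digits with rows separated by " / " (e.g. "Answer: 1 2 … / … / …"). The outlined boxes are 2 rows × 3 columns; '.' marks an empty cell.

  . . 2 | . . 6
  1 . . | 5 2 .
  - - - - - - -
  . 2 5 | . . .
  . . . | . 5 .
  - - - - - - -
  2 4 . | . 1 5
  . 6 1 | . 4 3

Step 1. [r1c4∈{1,3,4}] r1c4 is the only open cell in row 1 admitting 1, so r1c4=1.
Step 2. [r1c1∈{3,4,5}] 4 has one home in row 1: r1c1, so r1c1=4.
Step 3. [r4c3∈{3,4,6}] col 3 places 4 nowhere but r4c3. So r4c3=4.
Step 4. [r3c5∈{3,6}] across col 5, 6 lands solely at r3c5 ⇒ r3c5=6.
Step 5. [r3c1∈{3}] only 3 remains possible at r3c1, so r3c1=3.
Step 6. [r4c6∈{1,2}] r4c6 is the only open cell in col 6 admitting 2, so r4c6=2.
Step 7. [r2c2∈{3}] nothing but 3 survives at r2c2. So r2c2=3.
Step 8. [r3c4∈{4}] r3c4 has the single candidate 4 ⇒ r3c4=4.
Step 9. [r2c3∈{6}] r2c3 has the single candidate 6 ⇒ r2c3=6.
Step 10. [r6c4∈{2}] r6c4 is down to just 2, so r6c4=2.
Step 11. [r4c4∈{3}] r4c4 has the single candidate 3 ⇒ r4c4=3.
Step 12. [r4c1∈{6}] nothing but 6 survives at r4c1 ⇒ r4c1=6.
Step 13. [r3c6∈{1}] nothing but 1 survives at r3c6, so r3c6=1.
Step 14. [r2c6∈{4}] r2c6's peers cover all but 4. So r2c6=4.
Step 15. [r5c3∈{3}] r5c3 has the single candidate 3 ⇒ r5c3=3.
Step 16. [r4c2∈{1}] nothing but 1 survives at r4c2. So r4c2=1.
Step 17. [r5c4∈{6}] r5c4 is down to just 6, so r5c4=6.
Step 18. [r1c2∈{5}] only 5 remains possible at r1c2. So r1c2=5.
Step 19. [r1c5∈{3}] only 3 remains possible at r1c5, so r1c5=3.
Step 20. [r6c1∈{5}] only 5 remains possible at r6c1, so r6c1=5.

Answer: 4 5 2 1 3 6 / 1 3 6 5 2 4 / 3 2 5 4 6 1 / 6 1 4 3 5 2 / 2 4 3 6 1 5 / 5 6 1 2 4 3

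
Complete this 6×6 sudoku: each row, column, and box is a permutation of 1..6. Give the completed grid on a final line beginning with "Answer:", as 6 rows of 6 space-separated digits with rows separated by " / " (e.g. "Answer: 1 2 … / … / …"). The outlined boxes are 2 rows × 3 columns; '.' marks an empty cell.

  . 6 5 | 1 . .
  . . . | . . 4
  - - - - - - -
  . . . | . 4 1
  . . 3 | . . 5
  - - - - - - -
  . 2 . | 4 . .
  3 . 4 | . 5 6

Step 1. [r1c6∈{2,3}] 2 has one home in col 6: r1c6. So r1c6=2.
Step 2. [r6c2∈{1}] r6c2 has the single candidate 1, so r6c2=1.
Step 3. [r4c1∈{1,2,4,6}] in row 4, 1 fits only at r4c1. So r4c1=1.
Step 4. [r4c5∈{2,6}] r4c5 is the only open cell in col 5 admitting 2 ⇒ r4c5=2.
Step 5. [r1c5∈{3}] r1c5 is down to just 3 ⇒ r1c5=3.
Step 6. [r5c3∈{6}] nothing but 6 survives at r5c3, so r5c3=6.
Step 7. [r3c1∈{2,5,6}] across col 1, 6 lands solely at r3c1. So r3c1=6.
Step 8. [r2c5∈{6}] r2c5's peers cover all but 6. So r2c5=6.
Step 9. [r3c3∈{2}] only 2 remains possible at r3c3 ⇒ r3c3=2.
Step 10. [r2c3∈{1}] r2c3 is down to just 1, so r2c3=1.
Step 11. [r4c4∈{6}] r4c4 is down to just 6. So r4c4=6.
Step 12. [r5c6∈{3}] nothing but 3 survives at r5c6. So r5c6=3.
Step 13. [r5c1∈{5}] r5c1 is down to just 5, so r5c1=5.
Step 14. [r5c5∈{1}] r5c5 has the single candidate 1. So r5c5=1.
Step 15. [r2c1∈{2}] r2c1's peers cover all but 2. So r2c1=2.
Step 16. [r1c1∈{4}] r1c1's peers cover all but 4 ⇒ r1c1=4.
Step 17. [r2c2∈{3}] r2c2's peers cover all but 3. So r2c2=3.
Step 18. [r3c4∈{3}] r3c4's peers cover all but 3 ⇒ r3c4=3.
Step 19. [r3c2∈{5}] r3c2 is down to just 5 ⇒ r3c2=5.
Step 20. [r4c2∈{4}] r4c2 has the single candidate 4. So r4c2=4.
Step 21. [r2c4∈{5}] nothing but 5 survives at r2c4, so r2c4=5.
Step 22. [r6c4∈{2}] r6c4 is down to just 2 ⇒ r6c4=2.

Answer: 4 6 5 1 3 2 / 2 3 1 5 6 4 / 6 5 2 3 4 1 / 1 4 3 6 2 5 / 5 2 6 4 1 3 / 3 1 4 2 5 6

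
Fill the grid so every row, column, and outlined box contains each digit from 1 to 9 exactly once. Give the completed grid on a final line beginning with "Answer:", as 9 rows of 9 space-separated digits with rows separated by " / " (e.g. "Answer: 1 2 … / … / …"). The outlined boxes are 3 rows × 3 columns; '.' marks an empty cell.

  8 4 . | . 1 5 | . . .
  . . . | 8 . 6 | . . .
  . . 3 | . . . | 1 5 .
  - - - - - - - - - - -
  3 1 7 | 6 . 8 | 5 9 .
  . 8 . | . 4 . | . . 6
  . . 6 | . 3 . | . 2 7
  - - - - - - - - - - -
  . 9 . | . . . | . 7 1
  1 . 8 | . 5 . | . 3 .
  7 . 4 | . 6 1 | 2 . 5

Step 1. [r1c4∈{2,3,7,9}] in box 2, 3 fits only at r1c4 ⇒ r1c4=3.
Step 2. [r6c6∈{9}] r6c6 is down to just 9 ⇒ r6c6=9.
Step 3. [r4c5∈{2}] nothing but 2 survives at r4c5, so r4c5=2.
Step 4. [r6c2∈{5}] r6c2 is down to just 5 ⇒ r6c2=5.
Step 5. [r2c9∈{2,3,4,9}] across col 9, 3 lands solely at r2c9 ⇒ r2c9=3.
Step 6. [r4c9∈{4}] r4c9 has the single candidate 4, so r4c9=4.
Step 7. [r8c9∈{9}] r8c9 has the single candidate 9. So r8c9=9.
Step 8. [r5c6∈{7}] r5c6 is down to just 7, so r5c6=7.
Step 9. [r1c7∈{6,7,9}] across row 1, 7 lands solely at r1c7. So r1c7=7.
Step 10. [r1c3∈{2,9}] row 1 places 9 nowhere but r1c3, so r1c3=9.
Step 11. [r8c4∈{2,4,7}] r8c4 is the only open cell in row 8 admitting 7 ⇒ r8c4=7.
Step 12. [r5c3∈{2}] r5c3 has the single candidate 2, so r5c3=2.
Step 13. [r7c3∈{5}] only 5 remains possible at r7c3, so r7c3=5.
Step 14. [r2c7∈{4,9}] in col 7, 9 fits only at r2c7 ⇒ r2c7=9.
Step 15. [r2c5∈{7}] nothing but 7 survives at r2c5. So r2c5=7.
Step 16. [r2c2∈{2}] nothing but 2 survives at r2c2 ⇒ r2c2=2.
Step 17. [r8c6∈{2,4}] across row 8, 2 lands solely at r8c6, so r8c6=2.
Step 18. [r8c2∈{6}] r8c2 is down to just 6. So r8c2=6.
Step 19. [r3c4∈{2,4,9}] 2 has one home in col 4: r3c4. So r3c4=2.
Step 20. [r7c4∈{4}] r7c4 has the single candidate 4, so r7c4=4.
Step 21. [r5c8∈{1}] only 1 remains possible at r5c8, so r5c8=1.
Step 22. [r9c8∈{8}] only 8 remains possible at r9c8, so r9c8=8.
Step 23. [r6c7∈{8}] nothing but 8 survives at r6c7 ⇒ r6c7=8.
Step 24. [r3c6∈{4}] only 4 remains possible at r3c6. So r3c6=4.
Step 25. [r3c9∈{8}] nothing but 8 survives at r3c9. So r3c9=8.
Step 26. [r9c2∈{3}] nothing but 3 survives at r9c2, so r9c2=3.
Step 27. [r6c4∈{1}] r6c4's peers cover all but 1. So r6c4=1.
Step 28. [r5c7∈{3}] r5c7's peers cover all but 3. So r5c7=3.
Step 29. [r2c1∈{5}] r2c1 has the single candidate 5. So r2c1=5.
Step 30. [r2c8∈{4}] r2c8 has the single candidate 4. So r2c8=4.
Step 31. [r8c7∈{4}] r8c7's peers cover all but 4 ⇒ r8c7=4.
Step 32. [r7c7∈{6}] r7c7's peers cover all but 6, so r7c7=6.
Step 33. [r3c2∈{7}] nothing but 7 survives at r3c2, so r3c2=7.
Step 34. [r1c9∈{2}] only 2 remains possible at r1c9. So r1c9=2.
Step 35. [r1c8∈{6}] nothing but 6 survives at r1c8 ⇒ r1c8=6.
Step 36. [r6c1∈{4}] only 4 remains possible at r6c1, so r6c1=4.
Step 37. [r7c6∈{3}] r7c6 is down to just 3 ⇒ r7c6=3.
Step 38. [r9c4∈{9}] r9c4 has the single candidate 9 ⇒ r9c4=9.
Step 39. [r3c1∈{6}] only 6 remains possible at r3c1. So r3c1=6.
Step 40. [r7c1∈{2}] r7c1's peers cover all but 2 ⇒ r7c1=2.
Step 41. [r5c1∈{9}] only 9 remains possible at r5c1 ⇒ r5c1=9.
Step 42. [r2c3∈{1}] r2c3 is down to just 1 ⇒ r2c3=1.
Step 43. [r5c4∈{5}] r5c4 has the single candidate 5 ⇒ r5c4=5.
Step 44. [r3c5∈{9}] nothing but 9 survives at r3c5. So r3c5=9.
Step 45. [r7c5∈{8}] nothing but 8 survives at r7c5 ⇒ r7c5=8.

Answer: 8 4 9 3 1 5 7 6 2 / 5 2 1 8 7 6 9 4 3 / 6 7 3 2 9 4 1 5 8 / 3 1 7 6 2 8 5 9 4 / 9 8 2 5 4 7 3 1 6 / 4 5 6 1 3 9 8 2 7 / 2 9 5 4 8 3 6 7 1 / 1 6 8 7 5 2 4 3 9 / 7 3 4 9 6 1 2 8 5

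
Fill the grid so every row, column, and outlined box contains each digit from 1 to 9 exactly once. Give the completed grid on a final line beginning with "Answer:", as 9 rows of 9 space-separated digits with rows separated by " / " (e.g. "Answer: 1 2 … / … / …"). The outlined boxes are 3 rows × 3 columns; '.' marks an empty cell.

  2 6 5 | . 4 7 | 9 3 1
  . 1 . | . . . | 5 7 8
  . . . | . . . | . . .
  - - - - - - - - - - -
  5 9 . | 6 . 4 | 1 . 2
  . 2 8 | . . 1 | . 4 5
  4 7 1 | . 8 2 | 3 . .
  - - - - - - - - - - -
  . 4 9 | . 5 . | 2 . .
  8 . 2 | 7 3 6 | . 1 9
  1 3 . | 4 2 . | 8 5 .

Step 1. [r6c9∈{6}] nothing but 6 survives at r6c9 ⇒ r6c9=6.
Step 2. [r5c4∈{3,9}] across box 5, 3 lands solely at r5c4 ⇒ r5c4=3.
Step 3. [r5c5∈{7,9}] in row 5, 9 fits only at r5c5, so r5c5=9.
Step 4. [r3c6∈{3,5,8,9}] in col 6, 5 fits only at r3c6 ⇒ r3c6=5.
Step 5. [r3c7∈{4,6}] col 7 places 6 nowhere but r3c7, so r3c7=6.
Step 6. [r2c6∈{3,9}] col 6 places 3 nowhere but r2c6, so r2c6=3.
Step 7. [r3c1∈{3,7,9}] r3c1 is the only open cell in col 1 admitting 3, so r3c1=3.
Step 8. [r3c4∈{1,2,8,9}] 9 has one home in row 3: r3c4, so r3c4=9.
Step 9. [r7c1∈{6,7}] in col 1, 7 fits only at r7c1. So r7c1=7.
Step 10. [r2c3∈{4}] nothing but 4 survives at r2c3. So r2c3=4.
Step 11. [r7c6∈{8}] only 8 remains possible at r7c6 ⇒ r7c6=8.
Step 12. [r3c3∈{7}] only 7 remains possible at r3c3 ⇒ r3c3=7.
Step 13. [r9c6∈{9}] r9c6's peers cover all but 9, so r9c6=9.
Step 14. [r6c8∈{9}] only 9 remains possible at r6c8, so r6c8=9.
Step 15. [r5c1∈{6}] r5c1 has the single candidate 6, so r5c1=6.
Step 16. [r2c1∈{9}] nothing but 9 survives at r2c1. So r2c1=9.
Step 17. [r3c2∈{8}] only 8 remains possible at r3c2, so r3c2=8.
Step 18. [r3c9∈{4}] r3c9 is down to just 4 ⇒ r3c9=4.
Step 19. [r8c7∈{4}] nothing but 4 survives at r8c7, so r8c7=4.
Step 20. [r1c4∈{8}] only 8 remains possible at r1c4 ⇒ r1c4=8.
Step 21. [r7c4∈{1}] r7c4 is down to just 1. So r7c4=1.
Step 22. [r7c9∈{3}] r7c9 has the single candidate 3. So r7c9=3.
Step 23. [r4c8∈{8}] nothing but 8 survives at r4c8, so r4c8=8.
Step 24. [r9c9∈{7}] nothing but 7 survives at r9c9, so r9c9=7.
Step 25. [r7c8∈{6}] r7c8 is down to just 6, so r7c8=6.
Step 26. [r4c5∈{7}] r4c5 is down to just 7, so r4c5=7.
Step 27. [r6c4∈{5}] nothing but 5 survives at r6c4, so r6c4=5.
Step 28. [r9c3∈{6}] nothing but 6 survives at r9c3 ⇒ r9c3=6.
Step 29. [r3c8∈{2}] only 2 remains possible at r3c8, so r3c8=2.
Step 30. [r2c4∈{2}] nothing but 2 survives at r2c4 ⇒ r2c4=2.
Step 31. [r4c3∈{3}] r4c3's peers cover all but 3, so r4c3=3.
Step 32. [r2c5∈{6}] r2c5's peers cover all but 6. So r2c5=6.
Step 33. [r3c5∈{1}] only 1 remains possible at r3c5. So r3c5=1.
Step 34. [r5c7∈{7}] nothing but 7 survives at r5c7, so r5c7=7.
Step 35. [r8c2∈{5}] nothing but 5 survives at r8c2, so r8c2=5.

Answer: 2 6 5 8 4 7 9 3 1 / 9 1 4 2 6 3 5 7 8 / 3 8 7 9 1 5 6 2 4 / 5 9 3 6 7 4 1 8 2 / 6 2 8 3 9 1 7 4 5 / 4 7 1 5 8 2 3 9 6 / 7 4 9 1 5 8 2 6 3 / 8 5 2 7 3 6 4 1 9 / 1 3 6 4 2 9 8 5 7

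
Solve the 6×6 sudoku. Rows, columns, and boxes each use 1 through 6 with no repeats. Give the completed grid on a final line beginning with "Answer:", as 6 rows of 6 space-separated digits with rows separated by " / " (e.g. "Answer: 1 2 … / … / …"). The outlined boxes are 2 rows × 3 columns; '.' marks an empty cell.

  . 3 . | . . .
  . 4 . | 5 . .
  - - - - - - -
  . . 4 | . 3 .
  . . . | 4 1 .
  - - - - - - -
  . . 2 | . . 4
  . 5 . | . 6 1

Step 1. [r2c5∈{2}] r2c5 is down to just 2, so r2c5=2.
Step 2. [r1c6∈{6}] r1c6 is down to just 6 ⇒ r1c6=6.
Step 3. [r1c1∈{1,2,5}] across row 1, 2 lands solely at r1c1 ⇒ r1c1=2.
Step 4. [r6c3∈{3}] r6c3 has the single candidate 3, so r6c3=3.
Step 5. [r3c4∈{2,6}] across col 4, 6 lands solely at r3c4. So r3c4=6.
Step 6. [r1c3∈{1,5}] r1c3 is the only open cell in row 1 admitting 5, so r1c3=5.
Step 7. [r4c3∈{6}] r4c3 has the single candidate 6 ⇒ r4c3=6.
Step 8. [r4c2∈{2}] r4c2's peers cover all but 2. So r4c2=2.
Step 9. [r4c6∈{5}] r4c6's peers cover all but 5. So r4c6=5.
Step 10. [r3c2∈{1}] r3c2 has the single candidate 1, so r3c2=1.
Step 11. [r2c1∈{1,6}] in row 2, 6 fits only at r2c1. So r2c1=6.
Step 12. [r4c1∈{3}] r4c1 has the single candidate 3. So r4c1=3.
Step 13. [r1c5∈{4}] r1c5 is down to just 4 ⇒ r1c5=4.
Step 14. [r1c4∈{1}] nothing but 1 survives at r1c4, so r1c4=1.
Step 15. [r5c5∈{5}] r5c5 has the single candidate 5. So r5c5=5.
Step 16. [r5c1∈{1}] r5c1's peers cover all but 1 ⇒ r5c1=1.
Step 17. [r6c1∈{4}] r6c1 is down to just 4, so r6c1=4.
Step 18. [r2c3∈{1}] r2c3 has the single candidate 1 ⇒ r2c3=1.
Step 19. [r5c4∈{3}] r5c4 is down to just 3, so r5c4=3.
Step 20. [r2c6∈{3}] r2c6's peers cover all but 3 ⇒ r2c6=3.
Step 21. [r6c4∈{2}] r6c4's peers cover all but 2. So r6c4=2.
Step 22. [r3c1∈{5}] nothing but 5 survives at r3c1. So r3c1=5.
Step 23. [r3c6∈{2}] r3c6's peers cover all but 2 ⇒ r3c6=2.
Step 24. [r5c2∈{6}] only 6 remains possible at r5c2, so r5c2=6.

Answer: 2 3 5 1 4 6 / 6 4 1 5 2 3 / 5 1 4 6 3 2 / 3 2 6 4 1 5 / 1 6 2 3 5 4 / 4 5 3 2 6 1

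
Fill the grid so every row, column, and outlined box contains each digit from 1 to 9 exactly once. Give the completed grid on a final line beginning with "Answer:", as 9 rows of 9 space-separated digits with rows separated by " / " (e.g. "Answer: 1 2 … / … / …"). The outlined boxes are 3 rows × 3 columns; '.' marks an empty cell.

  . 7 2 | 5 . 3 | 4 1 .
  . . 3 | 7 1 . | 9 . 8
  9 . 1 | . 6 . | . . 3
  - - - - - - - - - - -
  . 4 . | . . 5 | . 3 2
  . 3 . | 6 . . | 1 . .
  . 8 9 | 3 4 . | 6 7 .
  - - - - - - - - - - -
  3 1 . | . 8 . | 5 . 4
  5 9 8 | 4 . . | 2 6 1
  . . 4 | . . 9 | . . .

Step 1. [r9c2∈{2,6}] r9c2 is the only open cell in col 2 admitting 2. So r9c2=2.
Step 2. [r9c1∈{6,7}] row 9 places 6 nowhere but r9c1, so r9c1=6.
Step 3. [r5c5∈{2,7,9}] 2 has one home in col 5: r5c5, so r5c5=2.
Step 4. [r8c6∈{7}] r8c6's peers cover all but 7. So r8c6=7.
Step 5. [r4c5∈{7,9}] 7 has one home in col 5: r4c5 ⇒ r4c5=7.
Step 6. [r4c7∈{8}] r4c7's peers cover all but 8. So r4c7=8.
Step 7. [r3c6∈{2,4,8}] across row 3, 4 lands solely at r3c6, so r3c6=4.
Step 8. [r2c6∈{2}] only 2 remains possible at r2c6, so r2c6=2.
Step 9. [r5c3∈{5,7}] 5 has one home in col 3: r5c3. So r5c3=5.
Step 10. [r3c2∈{5}] r3c2 is down to just 5, so r3c2=5.
Step 11. [r9c7∈{3,7}] 3 has one home in col 7: r9c7 ⇒ r9c7=3.
Step 12. [r4c1∈{1}] nothing but 1 survives at r4c1 ⇒ r4c1=1.
Step 13. [r7c8∈{9}] only 9 remains possible at r7c8 ⇒ r7c8=9.
Step 14. [r4c3∈{6}] nothing but 6 survives at r4c3. So r4c3=6.
Step 15. [r5c8∈{4}] r5c8 has the single candidate 4, so r5c8=4.
Step 16. [r5c6∈{8}] r5c6 has the single candidate 8 ⇒ r5c6=8.
Step 17. [r5c9∈{9}] only 9 remains possible at r5c9, so r5c9=9.
Step 18. [r9c5∈{5}] r9c5 is down to just 5. So r9c5=5.
Step 19. [r9c8∈{8}] nothing but 8 survives at r9c8. So r9c8=8.
Step 20. [r4c4∈{9}] r4c4 has the single candidate 9. So r4c4=9.
Step 21. [r8c5∈{3}] r8c5's peers cover all but 3 ⇒ r8c5=3.
Step 22. [r2c1∈{4}] r2c1's peers cover all but 4, so r2c1=4.
Step 23. [r6c1∈{2}] nothing but 2 survives at r6c1. So r6c1=2.
Step 24. [r5c1∈{7}] nothing but 7 survives at r5c1. So r5c1=7.
Step 25. [r7c3∈{7}] r7c3 is down to just 7, so r7c3=7.
Step 26. [r9c4∈{1}] only 1 remains possible at r9c4. So r9c4=1.
Step 27. [r1c9∈{6}] r1c9 has the single candidate 6, so r1c9=6.
Step 28. [r3c7∈{7}] r3c7's peers cover all but 7, so r3c7=7.
Step 29. [r1c5∈{9}] r1c5's peers cover all but 9 ⇒ r1c5=9.
Step 30. [r7c4∈{2}] only 2 remains possible at r7c4. So r7c4=2.
Step 31. [r6c6∈{1}] r6c6 has the single candidate 1. So r6c6=1.
Step 32. [r9c9∈{7}] r9c9 is down to just 7. So r9c9=7.
Step 33. [r2c8∈{5}] nothing but 5 survives at r2c8 ⇒ r2c8=5.
Step 34. [r3c4∈{8}] r3c4 has the single candidate 8 ⇒ r3c4=8.
Step 35. [r2c2∈{6}] r2c2's peers cover all but 6, so r2c2=6.
Step 36. [r3c8∈{2}] r3c8 has the single candidate 2. So r3c8=2.
Step 37. [r7c6∈{6}] nothing but 6 survives at r7c6 ⇒ r7c6=6.
Step 38. [r6c9∈{5}] only 5 remains possible at r6c9, so r6c9=5.
Step 39. [r1c1∈{8}] nothing but 8 survives at r1c1 ⇒ r1c1=8.

Answer: 8 7 2 5 9 3 4 1 6 / 4 6 3 7 1 2 9 5 8 / 9 5 1 8 6 4 7 2 3 / 1 4 6 9 7 5 8 3 2 / 7 3 5 6 2 8 1 4 9 / 2 8 9 3 4 1 6 7 5 / 3 1 7 2 8 6 5 9 4 / 5 9 8 4 3 7 2 6 1 / 6 2 4 1 5 9 3 8 7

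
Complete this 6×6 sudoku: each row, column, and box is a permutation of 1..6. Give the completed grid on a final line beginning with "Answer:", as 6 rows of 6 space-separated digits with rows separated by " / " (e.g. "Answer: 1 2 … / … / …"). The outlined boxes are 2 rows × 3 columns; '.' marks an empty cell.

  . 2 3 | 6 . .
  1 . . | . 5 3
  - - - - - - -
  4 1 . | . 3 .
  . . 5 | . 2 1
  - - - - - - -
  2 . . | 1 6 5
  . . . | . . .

Step 1. [r6c5∈{4}] nothing but 4 survives at r6c5. So r6c5=4.
Step 2. [r5c2∈{3,4}] 3 has one home in row 5: r5c2, so r5c2=3.
Step 3. [r4c2∈{6}] only 6 remains possible at r4c2, so r4c2=6.
Step 4. [r6c1∈{5,6}] col 1 places 6 nowhere but r6c1, so r6c1=6.
Step 5. [r2c4∈{2,4}] row 2 places 2 nowhere but r2c4 ⇒ r2c4=2.
Step 6. [r2c2∈{4}] r2c2 has the single candidate 4. So r2c2=4.
Step 7. [r2c3∈{6}] only 6 remains possible at r2c3 ⇒ r2c3=6.
Step 8. [r1c1∈{5}] only 5 remains possible at r1c1, so r1c1=5.
Step 9. [r3c6∈{6}] r3c6 has the single candidate 6 ⇒ r3c6=6.
Step 10. [r5c3∈{4}] only 4 remains possible at r5c3. So r5c3=4.
Step 11. [r3c3∈{2}] r3c3's peers cover all but 2, so r3c3=2.
Step 12. [r6c4∈{3}] nothing but 3 survives at r6c4, so r6c4=3.
Step 13. [r6c2∈{5}] r6c2 is down to just 5 ⇒ r6c2=5.
Step 14. [r1c5∈{1}] r1c5 has the single candidate 1. So r1c5=1.
Step 15. [r1c6∈{4}] r1c6 is down to just 4, so r1c6=4.
Step 16. [r6c3∈{1}] nothing but 1 survives at r6c3. So r6c3=1.
Step 17. [r4c1∈{3}] only 3 remains possible at r4c1 ⇒ r4c1=3.
Step 18. [r3c4∈{5}] only 5 remains possible at r3c4, so r3c4=5.
Step 19. [r6c6∈{2}] r6c6's peers cover all but 2 ⇒ r6c6=2.
Step 20. [r4c4∈{4}] r4c4's peers cover all but 4. So r4c4=4.

Answer: 5 2 3 6 1 4 / 1 4 6 2 5 3 / 4 1 2 5 3 6 / 3 6 5 4 2 1 / 2 3 4 1 6 5 / 6 5 1 3 4 2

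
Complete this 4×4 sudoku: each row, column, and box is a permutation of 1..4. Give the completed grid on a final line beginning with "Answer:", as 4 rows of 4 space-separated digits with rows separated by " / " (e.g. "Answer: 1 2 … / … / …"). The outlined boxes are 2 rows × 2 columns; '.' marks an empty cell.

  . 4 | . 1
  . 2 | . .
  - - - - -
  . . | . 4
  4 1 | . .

Step 1. [r2c4∈{3}] r2c4 is down to just 3, so r2c4=3.
Step 2. [r3c1∈{2,3}] 2 has one home in col 1: r3c1. So r3c1=2.
Step 3. [r4c3∈{2,3}] 3 has one home in row 4: r4c3 ⇒ r4c3=3.
Step 4. [r4c4∈{2}] only 2 remains possible at r4c4 ⇒ r4c4=2.
Step 5. [r2c3∈{4}] r2c3 has the single candidate 4, so r2c3=4.
Step 6. [r3c2∈{3}] r3c2 is down to just 3, so r3c2=3.
Step 7. [r1c1∈{3}] r1c1's peers cover all but 3 ⇒ r1c1=3.
Step 8. [r3c3∈{1}] r3c3 is down to just 1 ⇒ r3c3=1.
Step 9. [r2c1∈{1}] only 1 remains possible at r2c1 ⇒ r2c1=1.
Step 10. [r1c3∈{2}] nothing but 2 survives at r1c3, so r1c3=2.

Answer: 3 4 2 1 / 1 2 4 3 / 2 3 1 4 / 4 1 3 2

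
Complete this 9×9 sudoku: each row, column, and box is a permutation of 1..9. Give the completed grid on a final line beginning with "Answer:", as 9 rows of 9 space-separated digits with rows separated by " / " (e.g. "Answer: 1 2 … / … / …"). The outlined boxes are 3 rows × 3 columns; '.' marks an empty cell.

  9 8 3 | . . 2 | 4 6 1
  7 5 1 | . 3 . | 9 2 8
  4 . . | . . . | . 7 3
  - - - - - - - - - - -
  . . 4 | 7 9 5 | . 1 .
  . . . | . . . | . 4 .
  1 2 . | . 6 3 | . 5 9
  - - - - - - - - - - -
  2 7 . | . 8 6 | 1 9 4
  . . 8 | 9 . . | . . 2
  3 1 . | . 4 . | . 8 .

Step 1. [r9c9∈{5,6,7}] r9c9 is the only open cell in col 9 admitting 5. So r9c9=5.
Step 2. [r3c2∈{6}] r3c2 has the single candidate 6. So r3c2=6.
Step 3. [r5c9∈{6,7}] in col 9, 7 fits only at r5c9. So r5c9=7.
Step 4. [r1c4∈{5}] only 5 remains possible at r1c4 ⇒ r1c4=5.
Step 5. [r3c5∈{1}] r3c5 has the single candidate 1. So r3c5=1.
Step 6. [r4c7∈{2,3,6,8}] across row 4, 2 lands solely at r4c7, so r4c7=2.
Step 7. [r5c7∈{3,6,8}] across box 6, 3 lands solely at r5c7 ⇒ r5c7=3.
Step 8. [r5c4∈{1,2,8}] in col 4, 1 fits only at r5c4 ⇒ r5c4=1.
Step 9. [r9c6∈{7}] r9c6's peers cover all but 7. So r9c6=7.
Step 10. [r5c6∈{8}] only 8 remains possible at r5c6. So r5c6=8.
Step 11. [r7c3∈{5}] r7c3 has the single candidate 5 ⇒ r7c3=5.
Step 12. [r8c1∈{6}] nothing but 6 survives at r8c1. So r8c1=6.
Step 13. [r9c3∈{9}] nothing but 9 survives at r9c3 ⇒ r9c3=9.
Step 14. [r2c4∈{4,6}] row 2 places 6 nowhere but r2c4, so r2c4=6.
Step 15. [r8c2∈{4}] r8c2 is down to just 4. So r8c2=4.
Step 16. [r5c2∈{9}] nothing but 9 survives at r5c2, so r5c2=9.
Step 17. [r4c1∈{8}] r4c1 is down to just 8, so r4c1=8.
Step 18. [r4c9∈{6}] r4c9's peers cover all but 6, so r4c9=6.
Step 19. [r3c4∈{8}] nothing but 8 survives at r3c4, so r3c4=8.
Step 20. [r3c7∈{5}] r3c7 has the single candidate 5. So r3c7=5.
Step 21. [r8c6∈{1}] nothing but 1 survives at r8c6 ⇒ r8c6=1.
Step 22. [r9c4∈{2}] only 2 remains possible at r9c4 ⇒ r9c4=2.
Step 23. [r6c7∈{8}] r6c7 is down to just 8. So r6c7=8.
Step 24. [r6c4∈{4}] r6c4 is down to just 4 ⇒ r6c4=4.
Step 25. [r3c6∈{9}] r3c6's peers cover all but 9, so r3c6=9.
Step 26. [r1c5∈{7}] r1c5 has the single candidate 7 ⇒ r1c5=7.
Step 27. [r8c7∈{7}] r8c7 has the single candidate 7. So r8c7=7.
Step 28. [r3c3∈{2}] r3c3 has the single candidate 2 ⇒ r3c3=2.
Step 29. [r4c2∈{3}] r4c2 has the single candidate 3. So r4c2=3.
Step 30. [r8c5∈{5}] r8c5's peers cover all but 5 ⇒ r8c5=5.
Step 31. [r5c5∈{2}] only 2 remains possible at r5c5, so r5c5=2.
Step 32. [r8c8∈{3}] nothing but 3 survives at r8c8, so r8c8=3.
Step 33. [r5c3∈{6}] r5c3's peers cover all but 6 ⇒ r5c3=6.
Step 34. [r2c6∈{4}] r2c6's peers cover all but 4. So r2c6=4.
Step 35. [r5c1∈{5}] only 5 remains possible at r5c1. So r5c1=5.
Step 36. [r7c4∈{3}] r7c4 is down to just 3 ⇒ r7c4=3.
Step 37. [r9c7∈{6}] only 6 remains possible at r9c7, so r9c7=6.
Step 38. [r6c3∈{7}] r6c3 has the single candidate 7 ⇒ r6c3=7.

Answer: 9 8 3 5 7 2 4 6 1 / 7 5 1 6 3 4 9 2 8 / 4 6 2 8 1 9 5 7 3 / 8 3 4 7 9 5 2 1 6 / 5 9 6 1 2 8 3 4 7 / 1 2 7 4 6 3 8 5 9 / 2 7 5 3 8 6 1 9 4 / 6 4 8 9 5 1 7 3 2 / 3 1 9 2 4 7 6 8 5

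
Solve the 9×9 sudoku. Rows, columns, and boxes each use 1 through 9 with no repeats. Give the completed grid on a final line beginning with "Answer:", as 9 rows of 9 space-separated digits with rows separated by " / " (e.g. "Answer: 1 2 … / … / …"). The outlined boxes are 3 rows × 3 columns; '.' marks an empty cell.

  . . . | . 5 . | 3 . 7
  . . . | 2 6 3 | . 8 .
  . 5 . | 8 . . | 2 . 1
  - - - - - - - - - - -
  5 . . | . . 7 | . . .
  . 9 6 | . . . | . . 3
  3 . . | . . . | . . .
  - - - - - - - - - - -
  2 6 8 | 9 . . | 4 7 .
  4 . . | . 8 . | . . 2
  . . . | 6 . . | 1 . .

Step 1. [r6c6∈{1,2,4,5,6,8,9}] 6 has one home in col 6: r6c6, so r6c6=6.
Step 2. [r7c9∈{5}] r7c9 is down to just 5 ⇒ r7c9=5.
Step 3. [r8c4∈{1,3,5,7}] in col 4, 7 fits only at r8c4 ⇒ r8c4=7.
Step 4. [r5c6∈{1,2,4,5,8}] r5c6 is the only open cell in col 6 admitting 8. So r5c6=8.
Step 5. [r3c3∈{3,4,7,9}] row 3 places 3 nowhere but r3c3, so r3c3=3.
Step 6. [r4c9∈{4,6,8,9}] col 9 places 6 nowhere but r4c9 ⇒ r4c9=6.
Step 7. [r1c1∈{1,6,8,9}] col 1 places 8 nowhere but r1c1 ⇒ r1c1=8.
Step 8. [r1c8∈{4,6,9}] in row 1, 6 fits only at r1c8. So r1c8=6.
Step 9. [r2c7∈{5,9}] row 2 places 5 nowhere but r2c7, so r2c7=5.
Step 10. [r7c6∈{1}] r7c6 is down to just 1, so r7c6=1.
Step 11. [r1c4∈{1,4}] 1 has one home in box 2: r1c4 ⇒ r1c4=1.
Step 12. [r3c5∈{4,7,9}] 7 has one home in col 5: r3c5 ⇒ r3c5=7.
Step 13. [r9c6∈{2,4,5}] across col 6, 2 lands solely at r9c6, so r9c6=2.
Step 14. [r9c5∈{3,4}] row 9 places 4 nowhere but r9c5, so r9c5=4.
Step 15. [r9c3∈{5,7,9}] row 9 places 5 nowhere but r9c3 ⇒ r9c3=5.
Step 16. [r4c4∈{3,4}] col 4 places 3 nowhere but r4c4 ⇒ r4c4=3.
Step 17. [r9c9∈{8,9}] in row 9, 8 fits only at r9c9 ⇒ r9c9=8.
Step 18. [r5c7∈{7}] only 7 remains possible at r5c7 ⇒ r5c7=7.
Step 19. [r5c1∈{1}] only 1 remains possible at r5c1, so r5c1=1.
Step 20. [r5c5∈{2}] r5c5's peers cover all but 2 ⇒ r5c5=2.
Step 21. [r6c9∈{4,9}] box 6 has a naked pair {8,9} at r4c7 and r6c7 ⇒ r6c9≠9.
Step 22. [r6c9∈{4}] only 4 remains possible at r6c9 ⇒ r6c9=4.
Step 23. [r2c9∈{9}] nothing but 9 survives at r2c9 ⇒ r2c9=9.
Step 24. [r2c1∈{7}] r2c1's peers cover all but 7, so r2c1=7.
Step 25. [r9c1∈{9}] r9c1's peers cover all but 9 ⇒ r9c1=9.
Step 26. [r1c3∈{2,4,9}] in col 3, 9 fits only at r1c3, so r1c3=9.
Step 27. [r1c2∈{2,4}] across row 1, 2 lands solely at r1c2. So r1c2=2.
Step 28. [r9c2∈{3,7}] 7 has one home in row 9: r9c2 ⇒ r9c2=7.
Step 29. [r6c2∈{8}] only 8 remains possible at r6c2. So r6c2=8.
Step 30. [r6c7∈{9}] nothing but 9 survives at r6c7. So r6c7=9.
Step 31. [r8c2∈{1,3}] in col 2, 3 fits only at r8c2, so r8c2=3.
Step 32. [r4c2∈{4}] nothing but 4 survives at r4c2 ⇒ r4c2=4.
Step 33. [r6c5∈{1}] nothing but 1 survives at r6c5, so r6c5=1.
Step 34. [r5c8∈{5}] r5c8 is down to just 5, so r5c8=5.
Step 35. [r6c8∈{2}] r6c8's peers cover all but 2. So r6c8=2.
Step 36. [r2c3∈{1,4}] 4 has one home in row 2: r2c3, so r2c3=4.
Step 37. [r3c6∈{4,9}] 9 has one home in row 3: r3c6, so r3c6=9.
Step 38. [r6c4∈{5}] r6c4 is down to just 5, so r6c4=5.
Step 39. [r4c3∈{2}] only 2 remains possible at r4c3. So r4c3=2.
Step 40. [r4c7∈{8}] only 8 remains possible at r4c7. So r4c7=8.
Step 41. [r8c3∈{1}] nothing but 1 survives at r8c3 ⇒ r8c3=1.
Step 42. [r4c8∈{1}] only 1 remains possible at r4c8. So r4c8=1.
Step 43. [r4c5∈{9}] r4c5's peers cover all but 9 ⇒ r4c5=9.
Step 44. [r8c8∈{9}] r8c8 has the single candidate 9. So r8c8=9.
Step 45. [r2c2∈{1}] r2c2 has the single candidate 1, so r2c2=1.
Step 46. [r7c5∈{3}] r7c5 has the single candidate 3. So r7c5=3.
Step 47. [r6c3∈{7}] nothing but 7 survives at r6c3. So r6c3=7.
Step 48. [r3c8∈{4}] r3c8 is down to just 4, so r3c8=4.
Step 49. [r3c1∈{6}] only 6 remains possible at r3c1, so r3c1=6.
Step 50. [r8c7∈{6}] r8c7 has the single candidate 6. So r8c7=6.
Step 51. [r8c6∈{5}] r8c6 is down to just 5, so r8c6=5.
Step 52. [r1c6∈{4}] only 4 remains possible at r1c6, so r1c6=4.
Step 53. [r9c8∈{3}] r9c8's peers cover all but 3, so r9c8=3.
Step 54. [r5c4∈{4}] r5c4 is down to just 4, so r5c4=4.

Answer: 8 2 9 1 5 4 3 6 7 / 7 1 4 2 6 3 5 8 9 / 6 5 3 8 7 9 2 4 1 / 5 4 2 3 9 7 8 1 6 / 1 9 6 4 2 8 7 5 3 / 3 8 7 5 1 6 9 2 4 / 2 6 8 9 3 1 4 7 5 / 4 3 1 7 8 5 6 9 2 / 9 7 5 6 4 2 1 3 8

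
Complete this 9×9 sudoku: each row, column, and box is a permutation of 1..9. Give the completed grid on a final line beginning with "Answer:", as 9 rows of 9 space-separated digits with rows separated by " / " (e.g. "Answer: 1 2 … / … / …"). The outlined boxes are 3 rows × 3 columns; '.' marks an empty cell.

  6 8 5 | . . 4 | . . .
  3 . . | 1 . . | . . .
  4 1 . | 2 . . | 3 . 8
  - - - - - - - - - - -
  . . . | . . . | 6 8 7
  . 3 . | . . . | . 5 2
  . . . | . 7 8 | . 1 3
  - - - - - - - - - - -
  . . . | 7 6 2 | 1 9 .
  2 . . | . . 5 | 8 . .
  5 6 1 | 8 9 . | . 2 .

Step 1. [r6c1∈{9}] r6c1 is down to just 9 ⇒ r6c1=9.
Step 2. [r7c2∈{4}] r7c2 has the single candidate 4, so r7c2=4.
Step 3. [r2c7∈{2,4,5,7,9}] 5 has one home in col 7: r2c7 ⇒ r2c7=5.
Step 4. [r8c8∈{3,4,6,7}] in col 8, 3 fits only at r8c8. So r8c8=3.
Step 5. [r4c5∈{1,2,3,4,5}] 2 has one home in col 5: r4c5, so r4c5=2.
Step 6. [r8c4∈{4}] r8c4 is down to just 4. So r8c4=4.
Step 7. [r5c7∈{4,9}] across box 6, 9 lands solely at r5c7, so r5c7=9.
Step 8. [r5c1∈{1,7,8}] r5c1 is the only open cell in col 1 admitting 7. So r5c1=7.
Step 9. [r5c3∈{4,6,8}] across row 5, 8 lands solely at r5c3, so r5c3=8.
Step 10. [r6c3∈{2,4,6}] 6 has one home in col 3: r6c3. So r6c3=6.
Step 11. [r2c8∈{4,6,7}] col 8 places 4 nowhere but r2c8, so r2c8=4.
Step 12. [r3c8∈{6,7}] col 8 places 6 nowhere but r3c8. So r3c8=6.
Step 13. [r2c9∈{9}] r2c9's peers cover all but 9, so r2c9=9.
Step 14. [r1c4∈{3,9}] r1c4 is the only open cell in row 1 admitting 9 ⇒ r1c4=9.
Step 15. [r9c7∈{4,7}] across row 9, 7 lands solely at r9c7, so r9c7=7.
Step 16. [r4c4∈{3,5}] col 4 places 3 nowhere but r4c4. So r4c4=3.
Step 17. [r8c2∈{7,9}] 9 has one home in col 2: r8c2, so r8c2=9.
Step 18. [r2c2∈{2,7}] col 2 places 7 nowhere but r2c2 ⇒ r2c2=7.
Step 19. [r4c6∈{1,9}] 1 in row 5 is pinned to box 5, so r4c6≠1.
Step 20. [r5c6∈{1,6}] 1 has one home in col 6: r5c6. So r5c6=1.
Step 21. [r4c2∈{5}] r4c2 is down to just 5, so r4c2=5.
Step 22. [r3c3∈{9}] nothing but 9 survives at r3c3. So r3c3=9.
Step 23. [r2c3∈{2}] r2c3 is down to just 2. So r2c3=2.
Step 24. [r7c1∈{8}] only 8 remains possible at r7c1. So r7c1=8.
Step 25. [r9c6∈{3}] only 3 remains possible at r9c6, so r9c6=3.
Step 26. [r9c9∈{4}] only 4 remains possible at r9c9 ⇒ r9c9=4.
Step 27. [r8c5∈{1}] r8c5 has the single candidate 1, so r8c5=1.
Step 28. [r1c5∈{3}] r1c5 is down to just 3. So r1c5=3.
Step 29. [r8c3∈{7}] r8c3's peers cover all but 7 ⇒ r8c3=7.
Step 30. [r7c9∈{5}] r7c9 is down to just 5, so r7c9=5.
Step 31. [r8c9∈{6}] nothing but 6 survives at r8c9 ⇒ r8c9=6.
Step 32. [r5c5∈{4}] r5c5's peers cover all but 4, so r5c5=4.
Step 33. [r4c1∈{1}] r4c1 has the single candidate 1 ⇒ r4c1=1.
Step 34. [r1c9∈{1}] r1c9 has the single candidate 1 ⇒ r1c9=1.
Step 35. [r1c8∈{7}] r1c8's peers cover all but 7, so r1c8=7.
Step 36. [r6c7∈{4}] nothing but 4 survives at r6c7 ⇒ r6c7=4.
Step 37. [r6c4∈{5}] r6c4 is down to just 5. So r6c4=5.
Step 38. [r1c7∈{2}] r1c7 has the single candidate 2, so r1c7=2.
Step 39. [r3c6∈{7}] nothing but 7 survives at r3c6. So r3c6=7.
Step 40. [r7c3∈{3}] r7c3's peers cover all but 3. So r7c3=3.
Step 41. [r4c3∈{4}] r4c3 has the single candidate 4 ⇒ r4c3=4.
Step 42. [r6c2∈{2}] r6c2's peers cover all but 2, so r6c2=2.
Step 43. [r4c6∈{9}] only 9 remains possible at r4c6. So r4c6=9.
Step 44. [r3c5∈{5}] nothing but 5 survives at r3c5, so r3c5=5.
Step 45. [r5c4∈{6}] r5c4 has the single candidate 6 ⇒ r5c4=6.
Step 46. [r2c5∈{8}] r2c5's peers cover all but 8. So r2c5=8.
Step 47. [r2c6∈{6}] nothing but 6 survives at r2c6. So r2c6=6.

Answer: 6 8 5 9 3 4 2 7 1 / 3 7 2 1 8 6 5 4 9 / 4 1 9 2 5 7 3 6 8 / 1 5 4 3 2 9 6 8 7 / 7 3 8 6 4 1 9 5 2 / 9 2 6 5 7 8 4 1 3 / 8 4 3 7 6 2 1 9 5 / 2 9 7 4 1 5 8 3 6 / 5 6 1 8 9 3 7 2 4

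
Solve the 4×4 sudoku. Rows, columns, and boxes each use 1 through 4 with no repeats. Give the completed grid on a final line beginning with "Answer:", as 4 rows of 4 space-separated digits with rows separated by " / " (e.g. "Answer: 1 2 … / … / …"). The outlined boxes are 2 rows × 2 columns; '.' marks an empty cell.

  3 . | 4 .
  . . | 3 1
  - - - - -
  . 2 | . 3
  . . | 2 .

Step 1. [r3c1∈{1,4}] across row 3, 4 lands solely at r3c1, so r3c1=4.
Step 2. [r1c2∈{1}] nothing but 1 survives at r1c2 ⇒ r1c2=1.
Step 3. [r4c2∈{3}] r4c2's peers cover all but 3 ⇒ r4c2=3.
Step 4. [r2c1∈{2}] r2c1 is down to just 2, so r2c1=2.
Step 5. [r4c4∈{4}] only 4 remains possible at r4c4, so r4c4=4.
Step 6. [r4c1∈{1}] only 1 remains possible at r4c1 ⇒ r4c1=1.
Step 7. [r2c2∈{4}] r2c2's peers cover all but 4. So r2c2=4.
Step 8. [r1c4∈{2}] r1c4 has the single candidate 2, so r1c4=2.
Step 9. [r3c3∈{1}] nothing but 1 survives at r3c3, so r3c3=1.

Answer: 3 1 4 2 / 2 4 3 1 / 4 2 1 3 / 1 3 2 4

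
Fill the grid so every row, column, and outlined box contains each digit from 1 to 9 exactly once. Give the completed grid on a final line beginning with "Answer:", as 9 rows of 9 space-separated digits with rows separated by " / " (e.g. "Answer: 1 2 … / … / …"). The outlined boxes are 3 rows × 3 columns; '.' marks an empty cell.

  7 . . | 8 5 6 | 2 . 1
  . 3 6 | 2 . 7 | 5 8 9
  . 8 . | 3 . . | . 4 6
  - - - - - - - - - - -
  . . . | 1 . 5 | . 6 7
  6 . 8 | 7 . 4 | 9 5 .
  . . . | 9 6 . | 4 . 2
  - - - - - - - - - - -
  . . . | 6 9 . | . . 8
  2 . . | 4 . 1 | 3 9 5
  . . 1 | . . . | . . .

Step 1. [r9c1∈{3,4,5,8,9}] across col 1, 8 lands solely at r9c1, so r9c1=8.
Step 2. [r9c2∈{4,5,6,7,9}] in row 9, 9 fits only at r9c2, so r9c2=9.
Step 3. [r8c3∈{7}] r8c3 is down to just 7 ⇒ r8c3=7.
Step 4. [r9c5∈{2,3,7}] col 5 places 7 nowhere but r9c5. So r9c5=7.
Step 5. [r6c8∈{1,3}] r6c8 is the only open cell in box 6 admitting 1. So r6c8=1.
Step 6. [r1c3∈{4,9}] r1c3 is the only open cell in row 1 admitting 9 ⇒ r1c3=9.
Step 7. [r9c6∈{2,3}] row 9 places 3 nowhere but r9c6. So r9c6=3.
Step 8. [r1c2∈{4}] r1c2 has the single candidate 4 ⇒ r1c2=4.
Step 9. [r4c2∈{2}] r4c2's peers cover all but 2. So r4c2=2.
Step 10. [r7c2∈{5}] only 5 remains possible at r7c2 ⇒ r7c2=5.
Step 11. [r3c5∈{1}] nothing but 1 survives at r3c5. So r3c5=1.
Step 12. [r3c1∈{5}] only 5 remains possible at r3c1, so r3c1=5.
Step 13. [r6c1∈{3}] nothing but 3 survives at r6c1, so r6c1=3.
Step 14. [r4c3∈{4}] r4c3 is down to just 4 ⇒ r4c3=4.
Step 15. [r4c5∈{3,8}] across row 4, 3 lands solely at r4c5 ⇒ r4c5=3.
Step 16. [r7c8∈{2,7}] across col 8, 7 lands solely at r7c8. So r7c8=7.
Step 17. [r7c3∈{3}] nothing but 3 survives at r7c3. So r7c3=3.
Step 18. [r8c2∈{6}] r8c2 has the single candidate 6, so r8c2=6.
Step 19. [r4c7∈{8}] only 8 remains possible at r4c7 ⇒ r4c7=8.
Step 20. [r9c9∈{4}] r9c9's peers cover all but 4 ⇒ r9c9=4.
Step 21. [r9c4∈{5}] r9c4's peers cover all but 5, so r9c4=5.
Step 22. [r6c2∈{7}] nothing but 7 survives at r6c2, so r6c2=7.
Step 23. [r9c8∈{2}] r9c8 has the single candidate 2 ⇒ r9c8=2.
Step 24. [r7c7∈{1}] only 1 remains possible at r7c7, so r7c7=1.
Step 25. [r6c3∈{5}] r6c3 is down to just 5, so r6c3=5.
Step 26. [r1c8∈{3}] nothing but 3 survives at r1c8 ⇒ r1c8=3.
Step 27. [r2c1∈{1}] r2c1 is down to just 1. So r2c1=1.
Step 28. [r7c1∈{4}] r7c1's peers cover all but 4, so r7c1=4.
Step 29. [r2c5∈{4}] nothing but 4 survives at r2c5, so r2c5=4.
Step 30. [r7c6∈{2}] nothing but 2 survives at r7c6 ⇒ r7c6=2.
Step 31. [r3c6∈{9}] only 9 remains possible at r3c6 ⇒ r3c6=9.
Step 32. [r3c7∈{7}] nothing but 7 survives at r3c7 ⇒ r3c7=7.
Step 33. [r8c5∈{8}] nothing but 8 survives at r8c5, so r8c5=8.
Step 34. [r9c7∈{6}] only 6 remains possible at r9c7. So r9c7=6.
Step 35. [r5c2∈{1}] r5c2 is down to just 1 ⇒ r5c2=1.
Step 36. [r5c5∈{2}] nothing but 2 survives at r5c5. So r5c5=2.
Step 37. [r5c9∈{3}] r5c9 is down to just 3 ⇒ r5c9=3.
Step 38. [r4c1∈{9}] nothing but 9 survives at r4c1. So r4c1=9.
Step 39. [r3c3∈{2}] r3c3 has the single candidate 2, so r3c3=2.
Step 40. [r6c6∈{8}] only 8 remains possible at r6c6 ⇒ r6c6=8.

Answer: 7 4 9 8 5 6 2 3 1 / 1 3 6 2 4 7 5 8 9 / 5 8 2 3 1 9 7 4 6 / 9 2 4 1 3 5 8 6 7 / 6 1 8 7 2 4 9 5 3 / 3 7 5 9 6 8 4 1 2 / 4 5 3 6 9 2 1 7 8 / 2 6 7 4 8 1 3 9 5 / 8 9 1 5 7 3 6 2 4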